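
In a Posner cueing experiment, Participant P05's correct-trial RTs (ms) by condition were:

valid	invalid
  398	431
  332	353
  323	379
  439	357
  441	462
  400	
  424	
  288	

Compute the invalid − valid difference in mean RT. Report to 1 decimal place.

15.8 ms

M(valid) = 3045/8 = 380.625
M(invalid) = 1982/5 = 396.400
Difference = 396.400 − 380.625 = 15.775 ms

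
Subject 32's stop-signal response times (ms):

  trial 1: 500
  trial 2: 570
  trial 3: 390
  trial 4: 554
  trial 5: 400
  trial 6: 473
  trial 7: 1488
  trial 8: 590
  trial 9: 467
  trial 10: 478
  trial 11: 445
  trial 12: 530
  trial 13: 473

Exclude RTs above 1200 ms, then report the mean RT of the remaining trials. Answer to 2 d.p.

489.17 ms

Excluded: 1488
Retained (n=12): Σ = 5870
Mean = 5870/12 = 489.1667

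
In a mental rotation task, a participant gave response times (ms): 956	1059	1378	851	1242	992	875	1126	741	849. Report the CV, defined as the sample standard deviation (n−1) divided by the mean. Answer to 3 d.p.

0.196

n = 10, Σ = 10069, M = 1006.9000
Σ(x−M)² = 350036.900; s = √(350036.900/9) = 197.2131
CV = 197.2131 / 1006.9000 = 0.19586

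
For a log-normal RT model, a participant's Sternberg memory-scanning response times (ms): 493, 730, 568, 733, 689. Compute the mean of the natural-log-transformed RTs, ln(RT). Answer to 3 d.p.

ln(RT): 6.2005, 6.5930, 6.3421, 6.5971, 6.5352
Σ ln(RT) = 32.2681
Mean = 32.2681/5 = 6.45361

6.454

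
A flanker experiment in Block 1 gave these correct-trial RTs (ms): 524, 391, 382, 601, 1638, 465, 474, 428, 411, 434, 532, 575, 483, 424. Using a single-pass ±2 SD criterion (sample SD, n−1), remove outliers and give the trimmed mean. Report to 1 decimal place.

471.1 ms

n = 14, ΣRT = 7762, M = 554.429
Σ(x−M)² = 1322227.43; s = √(1322227.43/13) = 318.920
Cutoffs: 554.429 ± 2·318.920 → [-83.4, 1192.3]
Outside: 1638 → excluded.
Retained (n=13): Σ = 6124, mean = 6124/13 = 471.077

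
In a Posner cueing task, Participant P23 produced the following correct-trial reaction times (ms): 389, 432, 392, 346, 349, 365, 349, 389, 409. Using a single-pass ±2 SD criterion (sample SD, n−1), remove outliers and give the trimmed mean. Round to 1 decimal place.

n = 9, ΣRT = 3420, M = 380.000
Σ(x−M)² = 7154.00; s = √(7154.00/8) = 29.904
Cutoffs: 380.000 ± 2·29.904 → [320.2, 439.8]
No RTs fall outside the cutoffs; all 9 retained. Mean = 3420/9 = 380.000

380.0 ms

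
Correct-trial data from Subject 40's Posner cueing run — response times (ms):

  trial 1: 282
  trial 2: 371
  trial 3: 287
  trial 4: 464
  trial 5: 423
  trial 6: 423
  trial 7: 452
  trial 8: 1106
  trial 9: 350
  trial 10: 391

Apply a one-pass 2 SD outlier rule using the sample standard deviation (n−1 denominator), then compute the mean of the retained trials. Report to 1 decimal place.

382.6 ms

n = 10, ΣRT = 4549, M = 454.900
Σ(x−M)² = 506268.90; s = √(506268.90/9) = 237.175
Cutoffs: 454.900 ± 2·237.175 → [-19.5, 929.3]
Outside: 1106 → excluded.
Retained (n=9): Σ = 3443, mean = 3443/9 = 382.556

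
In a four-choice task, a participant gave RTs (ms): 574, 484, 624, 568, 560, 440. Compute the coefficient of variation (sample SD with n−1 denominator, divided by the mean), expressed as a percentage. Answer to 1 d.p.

n = 6, Σ = 3250, M = 541.6667
Σ(x−M)² = 22515.333; s = √(22515.333/5) = 67.1049
CV = 67.1049 / 541.6667 = 0.12389 = 12.389%

12.4%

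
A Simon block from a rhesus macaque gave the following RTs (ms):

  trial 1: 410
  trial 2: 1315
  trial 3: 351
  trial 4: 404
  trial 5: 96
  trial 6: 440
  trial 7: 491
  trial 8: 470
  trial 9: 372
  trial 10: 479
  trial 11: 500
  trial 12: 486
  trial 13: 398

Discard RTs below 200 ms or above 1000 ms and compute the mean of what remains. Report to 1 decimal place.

436.5 ms

Excluded: 96, 1315
Retained (n=11): Σ = 4801
Mean = 4801/11 = 436.4545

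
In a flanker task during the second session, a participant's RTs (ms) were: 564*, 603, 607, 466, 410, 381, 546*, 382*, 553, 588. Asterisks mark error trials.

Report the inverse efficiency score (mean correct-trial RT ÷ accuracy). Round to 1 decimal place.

736.3 ms

Correct trials (n=7): 603, 607, 466, 410, 381, 553, 588
Mean correct RT = 3608/7 = 515.4286 ms
Proportion correct = 7/10
IES = 515.4286 / (7/10) = 736.327 ms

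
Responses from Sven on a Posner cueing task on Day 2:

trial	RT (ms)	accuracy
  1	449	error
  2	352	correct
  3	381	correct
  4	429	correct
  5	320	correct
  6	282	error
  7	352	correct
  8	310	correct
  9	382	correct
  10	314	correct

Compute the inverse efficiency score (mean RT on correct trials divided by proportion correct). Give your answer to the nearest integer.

Correct trials (n=8): 352, 381, 429, 320, 352, 310, 382, 314
Mean correct RT = 2840/8 = 355.0000 ms
Proportion correct = 8/10
IES = 355.0000 / (8/10) = 443.750 ms

444 ms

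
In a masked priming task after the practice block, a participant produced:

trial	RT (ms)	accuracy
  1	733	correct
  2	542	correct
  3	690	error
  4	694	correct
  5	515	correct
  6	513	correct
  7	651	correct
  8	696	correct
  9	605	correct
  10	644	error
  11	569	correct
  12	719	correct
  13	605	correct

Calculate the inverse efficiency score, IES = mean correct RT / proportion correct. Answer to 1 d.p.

Correct trials (n=11): 733, 542, 694, 515, 513, 651, 696, 605, 569, 719, 605
Mean correct RT = 6842/11 = 622.0000 ms
Proportion correct = 11/13
IES = 622.0000 / (11/13) = 735.091 ms

735.1 ms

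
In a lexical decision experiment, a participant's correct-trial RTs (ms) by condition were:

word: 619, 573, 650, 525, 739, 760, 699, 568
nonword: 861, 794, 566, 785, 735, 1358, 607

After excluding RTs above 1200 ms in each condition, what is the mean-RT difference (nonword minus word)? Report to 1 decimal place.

nonword: exclude 1358
M(word) = 5133/8 = 641.625
M(nonword) = 4348/6 = 724.667
Difference = 724.667 − 641.625 = 83.042 ms

83.0 ms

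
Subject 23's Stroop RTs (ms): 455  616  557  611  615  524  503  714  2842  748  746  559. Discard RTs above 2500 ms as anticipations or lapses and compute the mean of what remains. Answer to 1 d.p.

604.4 ms

Excluded: 2842
Retained (n=11): Σ = 6648
Mean = 6648/11 = 604.3636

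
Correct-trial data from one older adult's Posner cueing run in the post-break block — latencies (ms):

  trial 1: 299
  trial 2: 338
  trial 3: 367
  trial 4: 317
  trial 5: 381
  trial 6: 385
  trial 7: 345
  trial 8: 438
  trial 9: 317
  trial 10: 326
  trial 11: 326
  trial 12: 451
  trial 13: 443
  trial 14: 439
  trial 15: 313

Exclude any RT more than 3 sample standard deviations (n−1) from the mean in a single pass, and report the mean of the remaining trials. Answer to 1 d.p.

n = 15, ΣRT = 5485, M = 365.667
Σ(x−M)² = 40777.33; s = √(40777.33/14) = 53.969
Cutoffs: 365.667 ± 3·53.969 → [203.8, 527.6]
No RTs fall outside the cutoffs; all 15 retained. Mean = 5485/15 = 365.667

365.7 ms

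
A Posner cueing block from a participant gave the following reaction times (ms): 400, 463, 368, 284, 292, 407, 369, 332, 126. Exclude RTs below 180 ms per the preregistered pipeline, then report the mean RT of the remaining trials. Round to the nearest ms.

364 ms

Excluded: 126
Retained (n=8): Σ = 2915
Mean = 2915/8 = 364.3750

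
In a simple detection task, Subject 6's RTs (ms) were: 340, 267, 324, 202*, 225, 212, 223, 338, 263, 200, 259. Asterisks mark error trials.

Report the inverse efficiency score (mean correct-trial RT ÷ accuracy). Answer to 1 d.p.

Correct trials (n=10): 340, 267, 324, 225, 212, 223, 338, 263, 200, 259
Mean correct RT = 2651/10 = 265.1000 ms
Proportion correct = 10/11
IES = 265.1000 / (10/11) = 291.610 ms

291.6 ms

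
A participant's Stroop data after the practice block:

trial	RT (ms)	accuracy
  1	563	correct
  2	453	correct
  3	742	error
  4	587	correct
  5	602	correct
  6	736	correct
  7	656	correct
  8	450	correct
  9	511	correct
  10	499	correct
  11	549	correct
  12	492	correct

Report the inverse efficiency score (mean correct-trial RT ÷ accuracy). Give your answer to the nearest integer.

605 ms

Correct trials (n=11): 563, 453, 587, 602, 736, 656, 450, 511, 499, 549, 492
Mean correct RT = 6098/11 = 554.3636 ms
Proportion correct = 11/12
IES = 554.3636 / (11/12) = 604.760 ms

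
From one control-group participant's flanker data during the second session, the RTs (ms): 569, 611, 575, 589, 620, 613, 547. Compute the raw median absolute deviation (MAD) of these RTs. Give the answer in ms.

22 ms

Sorted: 547, 569, 575, 589, 611, 613, 620 → median = 589
|x − 589|: 20, 22, 14, 0, 31, 24, 42
Sorted deviations: 0, 14, 20, 22, 24, 31, 42 → MAD = 22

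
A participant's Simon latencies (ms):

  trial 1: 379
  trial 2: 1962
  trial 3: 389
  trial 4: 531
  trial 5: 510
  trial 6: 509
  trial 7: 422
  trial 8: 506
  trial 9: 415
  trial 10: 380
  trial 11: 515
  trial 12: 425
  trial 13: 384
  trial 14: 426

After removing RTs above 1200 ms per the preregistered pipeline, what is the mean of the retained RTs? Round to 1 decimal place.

445.5 ms

Excluded: 1962
Retained (n=13): Σ = 5791
Mean = 5791/13 = 445.4615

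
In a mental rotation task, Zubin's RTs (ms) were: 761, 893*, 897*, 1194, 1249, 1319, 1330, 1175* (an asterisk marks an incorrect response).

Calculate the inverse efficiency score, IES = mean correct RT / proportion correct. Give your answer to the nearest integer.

Correct trials (n=5): 761, 1194, 1249, 1319, 1330
Mean correct RT = 5853/5 = 1170.6000 ms
Proportion correct = 5/8
IES = 1170.6000 / (5/8) = 1872.960 ms

1873 ms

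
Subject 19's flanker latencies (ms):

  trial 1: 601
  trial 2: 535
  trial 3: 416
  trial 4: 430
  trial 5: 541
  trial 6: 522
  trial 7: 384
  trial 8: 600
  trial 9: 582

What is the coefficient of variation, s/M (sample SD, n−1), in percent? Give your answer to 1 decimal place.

16.1%

n = 9, Σ = 4611, M = 512.3333
Σ(x−M)² = 54358.000; s = √(54358.000/8) = 82.4303
CV = 82.4303 / 512.3333 = 0.16089 = 16.089%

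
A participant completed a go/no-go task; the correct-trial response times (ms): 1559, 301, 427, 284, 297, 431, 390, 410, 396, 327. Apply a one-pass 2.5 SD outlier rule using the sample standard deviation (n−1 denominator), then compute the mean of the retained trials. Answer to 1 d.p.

362.6 ms

n = 10, ΣRT = 4822, M = 482.200
Σ(x−M)² = 1316813.60; s = √(1316813.60/9) = 382.508
Cutoffs: 482.200 ± 2.5·382.508 → [-474.1, 1438.5]
Outside: 1559 → excluded.
Retained (n=9): Σ = 3263, mean = 3263/9 = 362.556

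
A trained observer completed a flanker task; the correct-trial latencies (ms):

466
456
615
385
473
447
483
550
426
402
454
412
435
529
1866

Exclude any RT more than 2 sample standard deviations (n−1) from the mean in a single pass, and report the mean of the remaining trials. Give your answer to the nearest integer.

467 ms

n = 15, ΣRT = 8399, M = 559.933
Σ(x−M)² = 1877950.93; s = √(1877950.93/14) = 366.250
Cutoffs: 559.933 ± 2·366.250 → [-172.6, 1292.4]
Outside: 1866 → excluded.
Retained (n=14): Σ = 6533, mean = 6533/14 = 466.643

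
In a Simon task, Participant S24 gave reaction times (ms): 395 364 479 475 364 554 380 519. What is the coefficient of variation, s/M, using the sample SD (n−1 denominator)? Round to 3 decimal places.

n = 8, Σ = 3530, M = 441.2500
Σ(x−M)² = 39147.500; s = √(39147.500/7) = 74.7830
CV = 74.7830 / 441.2500 = 0.16948

0.169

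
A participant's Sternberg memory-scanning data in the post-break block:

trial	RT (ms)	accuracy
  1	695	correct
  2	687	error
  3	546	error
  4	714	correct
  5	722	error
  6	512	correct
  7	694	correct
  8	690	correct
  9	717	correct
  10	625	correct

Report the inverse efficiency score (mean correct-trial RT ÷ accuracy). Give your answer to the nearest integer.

948 ms

Correct trials (n=7): 695, 714, 512, 694, 690, 717, 625
Mean correct RT = 4647/7 = 663.8571 ms
Proportion correct = 7/10
IES = 663.8571 / (7/10) = 948.367 ms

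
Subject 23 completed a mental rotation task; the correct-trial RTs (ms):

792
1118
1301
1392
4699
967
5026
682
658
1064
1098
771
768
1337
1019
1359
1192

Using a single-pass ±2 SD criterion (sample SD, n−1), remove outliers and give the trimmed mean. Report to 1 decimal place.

1034.5 ms

n = 17, ΣRT = 25243, M = 1484.882
Σ(x−M)² = 26814661.76; s = √(26814661.76/16) = 1294.572
Cutoffs: 1484.882 ± 2·1294.572 → [-1104.3, 4074.0]
Outside: 4699, 5026 → excluded.
Retained (n=15): Σ = 15518, mean = 15518/15 = 1034.533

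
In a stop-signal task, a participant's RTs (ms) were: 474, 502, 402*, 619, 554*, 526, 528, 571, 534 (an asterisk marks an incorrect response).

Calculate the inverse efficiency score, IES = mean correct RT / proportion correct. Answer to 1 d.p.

Correct trials (n=7): 474, 502, 619, 526, 528, 571, 534
Mean correct RT = 3754/7 = 536.2857 ms
Proportion correct = 7/9
IES = 536.2857 / (7/9) = 689.510 ms

689.5 ms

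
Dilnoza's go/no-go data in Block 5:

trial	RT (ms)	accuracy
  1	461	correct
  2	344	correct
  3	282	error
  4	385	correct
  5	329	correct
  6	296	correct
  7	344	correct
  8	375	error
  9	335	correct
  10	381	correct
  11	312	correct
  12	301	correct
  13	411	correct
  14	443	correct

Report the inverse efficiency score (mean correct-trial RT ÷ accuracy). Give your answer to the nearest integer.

422 ms

Correct trials (n=12): 461, 344, 385, 329, 296, 344, 335, 381, 312, 301, 411, 443
Mean correct RT = 4342/12 = 361.8333 ms
Proportion correct = 12/14
IES = 361.8333 / (12/14) = 422.139 ms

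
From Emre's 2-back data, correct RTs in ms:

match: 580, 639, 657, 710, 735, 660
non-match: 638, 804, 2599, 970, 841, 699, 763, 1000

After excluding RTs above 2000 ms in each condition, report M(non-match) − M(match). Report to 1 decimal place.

152.9 ms

non-match: exclude 2599
M(match) = 3981/6 = 663.500
M(non-match) = 5715/7 = 816.429
Difference = 816.429 − 663.500 = 152.929 ms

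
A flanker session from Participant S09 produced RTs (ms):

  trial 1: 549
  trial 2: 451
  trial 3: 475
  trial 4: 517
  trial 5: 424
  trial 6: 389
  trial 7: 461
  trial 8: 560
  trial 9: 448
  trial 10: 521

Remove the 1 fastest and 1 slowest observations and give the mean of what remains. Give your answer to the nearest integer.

Sorted: 389, 424, 448, 451, 461, 475, 517, 521, 549, 560
Drop lowest 1 (389) and highest 1 (560)
Remaining (n=8): Σ = 3846, mean = 3846/8 = 480.750

481 ms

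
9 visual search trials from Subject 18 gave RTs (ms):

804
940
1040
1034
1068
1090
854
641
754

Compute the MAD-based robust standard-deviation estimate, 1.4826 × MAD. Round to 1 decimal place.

Sorted: 641, 754, 804, 854, 940, 1034, 1040, 1068, 1090 → median = 940
|x − 940| sorted: 0, 86, 94, 100, 128, 136, 150, 186, 299 → MAD = 128
Robust SD ≈ 1.4826 × 128 = 189.773

189.8 ms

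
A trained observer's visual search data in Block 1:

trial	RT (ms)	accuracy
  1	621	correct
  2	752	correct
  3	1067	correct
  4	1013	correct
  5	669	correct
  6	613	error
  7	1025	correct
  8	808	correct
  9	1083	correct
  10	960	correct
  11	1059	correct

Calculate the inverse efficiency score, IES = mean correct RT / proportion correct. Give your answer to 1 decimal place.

Correct trials (n=10): 621, 752, 1067, 1013, 669, 1025, 808, 1083, 960, 1059
Mean correct RT = 9057/10 = 905.7000 ms
Proportion correct = 10/11
IES = 905.7000 / (10/11) = 996.270 ms

996.3 ms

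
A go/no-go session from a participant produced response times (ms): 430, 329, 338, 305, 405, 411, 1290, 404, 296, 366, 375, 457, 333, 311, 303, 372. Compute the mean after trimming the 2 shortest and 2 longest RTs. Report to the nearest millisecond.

Sorted: 296, 303, 305, 311, 329, 333, 338, 366, 372, 375, 404, 405, 411, 430, 457, 1290
Drop lowest 2 (296, 303) and highest 2 (457, 1290)
Remaining (n=12): Σ = 4379, mean = 4379/12 = 364.917

365 ms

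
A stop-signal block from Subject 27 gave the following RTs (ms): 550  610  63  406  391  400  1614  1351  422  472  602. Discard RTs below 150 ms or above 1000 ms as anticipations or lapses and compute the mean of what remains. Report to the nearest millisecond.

482 ms

Excluded: 63, 1351, 1614
Retained (n=8): Σ = 3853
Mean = 3853/8 = 481.6250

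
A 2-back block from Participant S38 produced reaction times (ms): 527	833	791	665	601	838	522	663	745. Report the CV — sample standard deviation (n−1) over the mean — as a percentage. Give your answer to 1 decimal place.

n = 9, Σ = 6185, M = 687.2222
Σ(x−M)² = 119577.556; s = √(119577.556/8) = 122.2587
CV = 122.2587 / 687.2222 = 0.17790 = 17.790%

17.8%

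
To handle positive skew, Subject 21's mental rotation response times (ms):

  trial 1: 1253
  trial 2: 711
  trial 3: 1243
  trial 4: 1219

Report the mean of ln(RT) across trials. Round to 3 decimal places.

6.983

ln(RT): 7.1333, 6.5667, 7.1253, 7.1058
Σ ln(RT) = 27.9310
Mean = 27.9310/4 = 6.98276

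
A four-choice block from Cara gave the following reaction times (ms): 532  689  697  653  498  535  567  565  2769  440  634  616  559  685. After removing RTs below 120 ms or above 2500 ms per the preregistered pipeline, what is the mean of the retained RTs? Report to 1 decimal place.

590.0 ms

Excluded: 2769
Retained (n=13): Σ = 7670
Mean = 7670/13 = 590.0000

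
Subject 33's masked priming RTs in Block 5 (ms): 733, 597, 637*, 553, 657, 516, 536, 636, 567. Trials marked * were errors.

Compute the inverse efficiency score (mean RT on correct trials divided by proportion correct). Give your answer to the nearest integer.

Correct trials (n=8): 733, 597, 553, 657, 516, 536, 636, 567
Mean correct RT = 4795/8 = 599.3750 ms
Proportion correct = 8/9
IES = 599.3750 / (8/9) = 674.297 ms

674 ms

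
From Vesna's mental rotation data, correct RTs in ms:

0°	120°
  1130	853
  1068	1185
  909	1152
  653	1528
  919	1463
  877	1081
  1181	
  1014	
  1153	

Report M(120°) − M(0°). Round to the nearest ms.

221 ms

M(0°) = 8904/9 = 989.333
M(120°) = 7262/6 = 1210.333
Difference = 1210.333 − 989.333 = 221.000 ms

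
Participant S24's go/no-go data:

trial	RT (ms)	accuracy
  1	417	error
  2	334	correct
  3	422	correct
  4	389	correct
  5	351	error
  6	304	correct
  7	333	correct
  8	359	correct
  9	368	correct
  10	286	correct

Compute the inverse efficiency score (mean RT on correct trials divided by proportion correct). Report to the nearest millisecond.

Correct trials (n=8): 334, 422, 389, 304, 333, 359, 368, 286
Mean correct RT = 2795/8 = 349.3750 ms
Proportion correct = 8/10
IES = 349.3750 / (8/10) = 436.719 ms

437 ms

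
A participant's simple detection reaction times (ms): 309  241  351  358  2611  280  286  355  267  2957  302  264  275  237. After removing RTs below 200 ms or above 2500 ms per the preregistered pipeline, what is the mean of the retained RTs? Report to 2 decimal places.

Excluded: 2611, 2957
Retained (n=12): Σ = 3525
Mean = 3525/12 = 293.7500

293.75 ms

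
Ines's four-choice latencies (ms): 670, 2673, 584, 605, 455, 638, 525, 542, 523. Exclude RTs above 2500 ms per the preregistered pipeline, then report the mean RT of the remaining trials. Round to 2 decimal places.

Excluded: 2673
Retained (n=8): Σ = 4542
Mean = 4542/8 = 567.7500

567.75 ms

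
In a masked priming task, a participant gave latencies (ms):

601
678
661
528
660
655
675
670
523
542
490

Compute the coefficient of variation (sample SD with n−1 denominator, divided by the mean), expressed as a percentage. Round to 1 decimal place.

n = 11, Σ = 6683, M = 607.5455
Σ(x−M)² = 52906.727; s = √(52906.727/10) = 72.7370
CV = 72.7370 / 607.5455 = 0.11972 = 11.972%

12.0%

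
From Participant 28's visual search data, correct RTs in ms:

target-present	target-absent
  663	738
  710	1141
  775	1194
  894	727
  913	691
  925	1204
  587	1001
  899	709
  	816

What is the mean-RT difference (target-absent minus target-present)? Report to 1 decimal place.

117.7 ms

M(target-present) = 6366/8 = 795.750
M(target-absent) = 8221/9 = 913.444
Difference = 913.444 − 795.750 = 117.694 ms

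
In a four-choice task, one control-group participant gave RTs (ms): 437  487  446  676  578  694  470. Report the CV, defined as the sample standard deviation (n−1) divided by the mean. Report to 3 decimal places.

0.201

n = 7, Σ = 3788, M = 541.1429
Σ(x−M)² = 70800.857; s = √(70800.857/6) = 108.6285
CV = 108.6285 / 541.1429 = 0.20074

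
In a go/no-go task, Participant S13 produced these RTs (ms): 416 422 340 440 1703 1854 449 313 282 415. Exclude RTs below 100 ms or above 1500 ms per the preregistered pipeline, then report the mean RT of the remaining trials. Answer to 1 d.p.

384.6 ms

Excluded: 1703, 1854
Retained (n=8): Σ = 3077
Mean = 3077/8 = 384.6250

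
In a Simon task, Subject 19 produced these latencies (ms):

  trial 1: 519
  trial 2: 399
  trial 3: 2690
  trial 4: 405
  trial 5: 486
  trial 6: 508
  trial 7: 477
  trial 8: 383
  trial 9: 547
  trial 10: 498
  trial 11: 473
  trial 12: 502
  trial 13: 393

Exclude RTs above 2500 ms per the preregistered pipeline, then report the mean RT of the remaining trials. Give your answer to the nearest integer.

Excluded: 2690
Retained (n=12): Σ = 5590
Mean = 5590/12 = 465.8333

466 ms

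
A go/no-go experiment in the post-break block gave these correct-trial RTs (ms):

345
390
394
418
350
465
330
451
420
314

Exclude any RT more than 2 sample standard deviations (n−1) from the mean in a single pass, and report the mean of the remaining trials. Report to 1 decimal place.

n = 10, ΣRT = 3877, M = 387.700
Σ(x−M)² = 23994.10; s = √(23994.10/9) = 51.633
Cutoffs: 387.700 ± 2·51.633 → [284.4, 491.0]
No RTs fall outside the cutoffs; all 10 retained. Mean = 3877/10 = 387.700

387.7 ms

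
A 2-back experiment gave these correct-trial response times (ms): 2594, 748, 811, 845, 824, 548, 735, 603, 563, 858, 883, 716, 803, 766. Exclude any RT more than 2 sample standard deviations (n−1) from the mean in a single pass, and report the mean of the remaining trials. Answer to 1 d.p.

n = 14, ΣRT = 12297, M = 878.357
Σ(x−M)² = 3319085.21; s = √(3319085.21/13) = 505.286
Cutoffs: 878.357 ± 2·505.286 → [-132.2, 1888.9]
Outside: 2594 → excluded.
Retained (n=13): Σ = 9703, mean = 9703/13 = 746.385

746.4 ms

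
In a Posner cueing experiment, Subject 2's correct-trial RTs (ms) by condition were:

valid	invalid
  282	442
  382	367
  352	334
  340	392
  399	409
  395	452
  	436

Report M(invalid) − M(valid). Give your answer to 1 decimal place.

46.2 ms

M(valid) = 2150/6 = 358.333
M(invalid) = 2832/7 = 404.571
Difference = 404.571 − 358.333 = 46.238 ms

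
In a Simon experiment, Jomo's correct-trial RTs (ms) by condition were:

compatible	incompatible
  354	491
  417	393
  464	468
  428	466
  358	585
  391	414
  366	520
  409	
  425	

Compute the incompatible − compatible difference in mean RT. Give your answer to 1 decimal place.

75.4 ms

M(compatible) = 3612/9 = 401.333
M(incompatible) = 3337/7 = 476.714
Difference = 476.714 − 401.333 = 75.381 ms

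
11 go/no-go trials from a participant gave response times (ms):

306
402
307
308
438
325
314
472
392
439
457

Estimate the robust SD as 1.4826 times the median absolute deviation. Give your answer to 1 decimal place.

99.3 ms

Sorted: 306, 307, 308, 314, 325, 392, 402, 438, 439, 457, 472 → median = 392
|x − 392| sorted: 0, 10, 46, 47, 65, 67, 78, 80, 84, 85, 86 → MAD = 67
Robust SD ≈ 1.4826 × 67 = 99.334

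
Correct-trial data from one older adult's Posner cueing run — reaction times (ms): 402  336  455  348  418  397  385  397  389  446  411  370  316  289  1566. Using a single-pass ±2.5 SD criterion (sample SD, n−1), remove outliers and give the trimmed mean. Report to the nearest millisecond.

n = 15, ΣRT = 6925, M = 461.667
Σ(x−M)² = 1335545.33; s = √(1335545.33/14) = 308.863
Cutoffs: 461.667 ± 2.5·308.863 → [-310.5, 1233.8]
Outside: 1566 → excluded.
Retained (n=14): Σ = 5359, mean = 5359/14 = 382.786

383 ms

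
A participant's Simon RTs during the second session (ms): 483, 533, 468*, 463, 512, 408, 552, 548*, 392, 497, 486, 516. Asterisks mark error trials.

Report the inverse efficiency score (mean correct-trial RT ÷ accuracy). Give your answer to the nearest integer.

Correct trials (n=10): 483, 533, 463, 512, 408, 552, 392, 497, 486, 516
Mean correct RT = 4842/10 = 484.2000 ms
Proportion correct = 10/12
IES = 484.2000 / (10/12) = 581.040 ms

581 ms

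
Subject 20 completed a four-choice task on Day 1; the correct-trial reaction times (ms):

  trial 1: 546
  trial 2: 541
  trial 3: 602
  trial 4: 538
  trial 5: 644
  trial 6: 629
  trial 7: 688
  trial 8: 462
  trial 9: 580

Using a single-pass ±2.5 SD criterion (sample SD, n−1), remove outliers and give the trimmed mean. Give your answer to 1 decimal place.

n = 9, ΣRT = 5230, M = 581.111
Σ(x−M)² = 36998.89; s = √(36998.89/8) = 68.006
Cutoffs: 581.111 ± 2.5·68.006 → [411.1, 751.1]
No RTs fall outside the cutoffs; all 9 retained. Mean = 5230/9 = 581.111

581.1 ms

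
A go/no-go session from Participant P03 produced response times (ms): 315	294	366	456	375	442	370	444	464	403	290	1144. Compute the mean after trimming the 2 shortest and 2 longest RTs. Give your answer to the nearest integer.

Sorted: 290, 294, 315, 366, 370, 375, 403, 442, 444, 456, 464, 1144
Drop lowest 2 (290, 294) and highest 2 (464, 1144)
Remaining (n=8): Σ = 3171, mean = 3171/8 = 396.375

396 ms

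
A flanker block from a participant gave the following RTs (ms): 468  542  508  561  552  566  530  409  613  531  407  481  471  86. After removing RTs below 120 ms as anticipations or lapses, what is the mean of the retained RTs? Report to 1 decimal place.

Excluded: 86
Retained (n=13): Σ = 6639
Mean = 6639/13 = 510.6923

510.7 ms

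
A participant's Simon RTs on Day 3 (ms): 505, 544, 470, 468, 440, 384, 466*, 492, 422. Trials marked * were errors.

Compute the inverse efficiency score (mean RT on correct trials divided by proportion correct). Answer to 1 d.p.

523.8 ms

Correct trials (n=8): 505, 544, 470, 468, 440, 384, 492, 422
Mean correct RT = 3725/8 = 465.6250 ms
Proportion correct = 8/9
IES = 465.6250 / (8/9) = 523.828 ms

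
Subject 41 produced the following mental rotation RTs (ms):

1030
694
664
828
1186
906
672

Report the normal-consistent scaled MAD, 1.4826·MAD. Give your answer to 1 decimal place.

Sorted: 664, 672, 694, 828, 906, 1030, 1186 → median = 828
|x − 828| sorted: 0, 78, 134, 156, 164, 202, 358 → MAD = 156
Robust SD ≈ 1.4826 × 156 = 231.286

231.3 ms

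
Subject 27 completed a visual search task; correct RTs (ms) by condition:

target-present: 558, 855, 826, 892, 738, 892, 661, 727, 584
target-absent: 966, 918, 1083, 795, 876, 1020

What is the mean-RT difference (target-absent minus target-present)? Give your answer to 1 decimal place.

194.9 ms

M(target-present) = 6733/9 = 748.111
M(target-absent) = 5658/6 = 943.000
Difference = 943.000 − 748.111 = 194.889 ms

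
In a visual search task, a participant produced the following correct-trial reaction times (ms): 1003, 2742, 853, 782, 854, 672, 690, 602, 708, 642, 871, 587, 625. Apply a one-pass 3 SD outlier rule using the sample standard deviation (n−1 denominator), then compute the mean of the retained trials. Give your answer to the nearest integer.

n = 13, ΣRT = 11631, M = 894.692
Σ(x−M)² = 3884206.77; s = √(3884206.77/12) = 568.932
Cutoffs: 894.692 ± 3·568.932 → [-812.1, 2601.5]
Outside: 2742 → excluded.
Retained (n=12): Σ = 8889, mean = 8889/12 = 740.750

741 ms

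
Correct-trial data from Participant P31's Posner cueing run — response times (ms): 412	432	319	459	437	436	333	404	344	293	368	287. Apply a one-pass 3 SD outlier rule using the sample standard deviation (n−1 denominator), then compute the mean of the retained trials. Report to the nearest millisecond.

377 ms

n = 12, ΣRT = 4524, M = 377.000
Σ(x−M)² = 40410.00; s = √(40410.00/11) = 60.611
Cutoffs: 377.000 ± 3·60.611 → [195.2, 558.8]
No RTs fall outside the cutoffs; all 12 retained. Mean = 4524/12 = 377.000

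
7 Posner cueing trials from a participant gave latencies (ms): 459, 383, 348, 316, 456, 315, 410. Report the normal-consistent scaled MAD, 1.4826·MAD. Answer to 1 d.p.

Sorted: 315, 316, 348, 383, 410, 456, 459 → median = 383
|x − 383| sorted: 0, 27, 35, 67, 68, 73, 76 → MAD = 67
Robust SD ≈ 1.4826 × 67 = 99.334

99.3 ms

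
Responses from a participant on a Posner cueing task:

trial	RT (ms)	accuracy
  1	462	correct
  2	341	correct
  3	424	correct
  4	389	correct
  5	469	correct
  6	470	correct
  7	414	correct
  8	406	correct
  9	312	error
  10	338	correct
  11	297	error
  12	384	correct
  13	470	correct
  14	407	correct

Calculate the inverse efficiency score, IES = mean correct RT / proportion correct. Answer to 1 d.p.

Correct trials (n=12): 462, 341, 424, 389, 469, 470, 414, 406, 338, 384, 470, 407
Mean correct RT = 4974/12 = 414.5000 ms
Proportion correct = 12/14
IES = 414.5000 / (12/14) = 483.583 ms

483.6 ms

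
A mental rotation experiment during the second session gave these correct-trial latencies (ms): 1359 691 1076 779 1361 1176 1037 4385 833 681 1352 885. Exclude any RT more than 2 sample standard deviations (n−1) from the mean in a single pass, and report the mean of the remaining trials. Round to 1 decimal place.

1020.9 ms

n = 12, ΣRT = 15615, M = 1301.250
Σ(x−M)² = 11077630.25; s = √(11077630.25/11) = 1003.522
Cutoffs: 1301.250 ± 2·1003.522 → [-705.8, 3308.3]
Outside: 4385 → excluded.
Retained (n=11): Σ = 11230, mean = 11230/11 = 1020.909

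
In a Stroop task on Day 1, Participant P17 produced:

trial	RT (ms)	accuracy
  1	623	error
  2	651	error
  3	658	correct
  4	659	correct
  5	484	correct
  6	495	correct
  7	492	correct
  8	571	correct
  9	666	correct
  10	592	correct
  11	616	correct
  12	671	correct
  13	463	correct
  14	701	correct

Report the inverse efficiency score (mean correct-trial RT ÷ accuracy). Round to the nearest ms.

687 ms

Correct trials (n=12): 658, 659, 484, 495, 492, 571, 666, 592, 616, 671, 463, 701
Mean correct RT = 7068/12 = 589.0000 ms
Proportion correct = 12/14
IES = 589.0000 / (12/14) = 687.167 ms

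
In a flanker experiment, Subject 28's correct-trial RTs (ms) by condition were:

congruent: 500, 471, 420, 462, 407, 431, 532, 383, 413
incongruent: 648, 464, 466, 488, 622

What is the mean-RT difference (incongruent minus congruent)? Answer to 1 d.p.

M(congruent) = 4019/9 = 446.556
M(incongruent) = 2688/5 = 537.600
Difference = 537.600 − 446.556 = 91.044 ms

91.0 ms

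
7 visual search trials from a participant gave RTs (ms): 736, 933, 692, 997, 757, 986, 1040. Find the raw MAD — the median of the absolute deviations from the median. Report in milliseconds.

Sorted: 692, 736, 757, 933, 986, 997, 1040 → median = 933
|x − 933|: 197, 0, 241, 64, 176, 53, 107
Sorted deviations: 0, 53, 64, 107, 176, 197, 241 → MAD = 107

107 ms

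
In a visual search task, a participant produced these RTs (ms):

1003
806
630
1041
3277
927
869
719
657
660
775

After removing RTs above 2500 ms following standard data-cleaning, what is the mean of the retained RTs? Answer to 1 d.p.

Excluded: 3277
Retained (n=10): Σ = 8087
Mean = 8087/10 = 808.7000

808.7 ms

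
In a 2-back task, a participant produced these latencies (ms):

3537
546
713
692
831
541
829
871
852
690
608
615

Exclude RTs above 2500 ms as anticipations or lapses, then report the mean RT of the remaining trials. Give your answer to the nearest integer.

708 ms

Excluded: 3537
Retained (n=11): Σ = 7788
Mean = 7788/11 = 708.0000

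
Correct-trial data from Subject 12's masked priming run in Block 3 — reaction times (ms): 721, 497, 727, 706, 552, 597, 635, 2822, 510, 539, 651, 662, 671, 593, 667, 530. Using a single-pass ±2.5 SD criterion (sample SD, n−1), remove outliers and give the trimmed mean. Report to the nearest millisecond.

n = 16, ΣRT = 12080, M = 755.000
Σ(x−M)² = 4641782.00; s = √(4641782.00/15) = 556.284
Cutoffs: 755.000 ± 2.5·556.284 → [-635.7, 2145.7]
Outside: 2822 → excluded.
Retained (n=15): Σ = 9258, mean = 9258/15 = 617.200

617 ms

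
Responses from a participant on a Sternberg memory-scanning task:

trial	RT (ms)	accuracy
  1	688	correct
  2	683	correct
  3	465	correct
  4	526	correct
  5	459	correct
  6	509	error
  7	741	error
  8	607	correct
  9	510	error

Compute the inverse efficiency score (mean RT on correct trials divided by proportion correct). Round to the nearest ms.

Correct trials (n=6): 688, 683, 465, 526, 459, 607
Mean correct RT = 3428/6 = 571.3333 ms
Proportion correct = 6/9
IES = 571.3333 / (6/9) = 857.000 ms

857 ms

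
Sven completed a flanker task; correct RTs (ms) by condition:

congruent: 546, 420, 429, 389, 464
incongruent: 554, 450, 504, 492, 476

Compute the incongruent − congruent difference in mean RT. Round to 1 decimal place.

M(congruent) = 2248/5 = 449.600
M(incongruent) = 2476/5 = 495.200
Difference = 495.200 − 449.600 = 45.600 ms

45.6 ms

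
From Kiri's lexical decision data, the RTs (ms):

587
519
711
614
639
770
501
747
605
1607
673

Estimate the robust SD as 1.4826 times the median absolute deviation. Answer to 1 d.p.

106.7 ms

Sorted: 501, 519, 587, 605, 614, 639, 673, 711, 747, 770, 1607 → median = 639
|x − 639| sorted: 0, 25, 34, 34, 52, 72, 108, 120, 131, 138, 968 → MAD = 72
Robust SD ≈ 1.4826 × 72 = 106.747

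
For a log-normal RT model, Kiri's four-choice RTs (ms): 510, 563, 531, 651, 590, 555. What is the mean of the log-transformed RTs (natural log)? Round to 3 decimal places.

6.337

ln(RT): 6.2344, 6.3333, 6.2748, 6.4785, 6.3801, 6.3190
Σ ln(RT) = 38.0201
Mean = 38.0201/6 = 6.33668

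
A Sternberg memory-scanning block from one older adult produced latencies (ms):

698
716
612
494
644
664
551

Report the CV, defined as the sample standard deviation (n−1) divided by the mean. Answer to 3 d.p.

n = 7, Σ = 4379, M = 625.5714
Σ(x−M)² = 38295.714; s = √(38295.714/6) = 79.8913
CV = 79.8913 / 625.5714 = 0.12771

0.128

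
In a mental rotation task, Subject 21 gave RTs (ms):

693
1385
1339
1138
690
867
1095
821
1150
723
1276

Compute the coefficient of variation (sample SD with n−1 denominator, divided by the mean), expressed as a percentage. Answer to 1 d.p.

26.1%

n = 11, Σ = 11177, M = 1016.0909
Σ(x−M)² = 703850.909; s = √(703850.909/10) = 265.3019
CV = 265.3019 / 1016.0909 = 0.26110 = 26.110%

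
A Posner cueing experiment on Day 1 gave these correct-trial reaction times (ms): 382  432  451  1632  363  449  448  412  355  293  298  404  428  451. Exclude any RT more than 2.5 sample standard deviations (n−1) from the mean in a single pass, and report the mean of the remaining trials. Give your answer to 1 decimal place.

397.4 ms

n = 14, ΣRT = 6798, M = 485.571
Σ(x−M)² = 1452755.43; s = √(1452755.43/13) = 334.291
Cutoffs: 485.571 ± 2.5·334.291 → [-350.2, 1321.3]
Outside: 1632 → excluded.
Retained (n=13): Σ = 5166, mean = 5166/13 = 397.385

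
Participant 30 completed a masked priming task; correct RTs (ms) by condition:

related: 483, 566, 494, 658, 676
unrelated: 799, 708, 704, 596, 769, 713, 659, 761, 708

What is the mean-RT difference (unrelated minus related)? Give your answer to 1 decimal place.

M(related) = 2877/5 = 575.400
M(unrelated) = 6417/9 = 713.000
Difference = 713.000 − 575.400 = 137.600 ms

137.6 ms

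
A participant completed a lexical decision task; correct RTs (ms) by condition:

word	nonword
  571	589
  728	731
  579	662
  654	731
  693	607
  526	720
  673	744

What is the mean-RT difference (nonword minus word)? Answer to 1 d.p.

M(word) = 4424/7 = 632.000
M(nonword) = 4784/7 = 683.429
Difference = 683.429 − 632.000 = 51.429 ms

51.4 ms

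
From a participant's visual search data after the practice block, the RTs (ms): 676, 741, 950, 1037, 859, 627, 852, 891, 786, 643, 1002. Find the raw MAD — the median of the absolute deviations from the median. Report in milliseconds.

Sorted: 627, 643, 676, 741, 786, 852, 859, 891, 950, 1002, 1037 → median = 852
|x − 852|: 176, 111, 98, 185, 7, 225, 0, 39, 66, 209, 150
Sorted deviations: 0, 7, 39, 66, 98, 111, 150, 176, 185, 209, 225 → MAD = 111

111 ms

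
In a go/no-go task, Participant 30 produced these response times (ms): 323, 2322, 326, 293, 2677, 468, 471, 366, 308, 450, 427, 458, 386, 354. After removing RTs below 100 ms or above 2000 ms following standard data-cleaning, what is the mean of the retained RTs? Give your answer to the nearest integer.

Excluded: 2322, 2677
Retained (n=12): Σ = 4630
Mean = 4630/12 = 385.8333

386 ms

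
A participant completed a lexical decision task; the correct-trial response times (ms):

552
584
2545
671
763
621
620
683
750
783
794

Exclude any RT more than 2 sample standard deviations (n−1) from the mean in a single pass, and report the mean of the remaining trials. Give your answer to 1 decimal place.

682.1 ms

n = 11, ΣRT = 9366, M = 851.455
Σ(x−M)² = 3223026.73; s = √(3223026.73/10) = 567.717
Cutoffs: 851.455 ± 2·567.717 → [-284.0, 1986.9]
Outside: 2545 → excluded.
Retained (n=10): Σ = 6821, mean = 6821/10 = 682.100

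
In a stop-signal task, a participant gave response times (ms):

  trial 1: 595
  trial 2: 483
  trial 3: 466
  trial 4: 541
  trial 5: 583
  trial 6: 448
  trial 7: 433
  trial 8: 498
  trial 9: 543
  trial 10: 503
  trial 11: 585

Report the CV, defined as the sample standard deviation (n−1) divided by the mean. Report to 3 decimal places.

0.110

n = 11, Σ = 5678, M = 516.1818
Σ(x−M)² = 32439.636; s = √(32439.636/10) = 56.9558
CV = 56.9558 / 516.1818 = 0.11034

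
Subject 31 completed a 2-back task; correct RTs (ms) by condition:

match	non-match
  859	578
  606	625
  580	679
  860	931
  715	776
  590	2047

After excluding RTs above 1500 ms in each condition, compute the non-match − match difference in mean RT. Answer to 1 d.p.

16.1 ms

non-match: exclude 2047
M(match) = 4210/6 = 701.667
M(non-match) = 3589/5 = 717.800
Difference = 717.800 − 701.667 = 16.133 ms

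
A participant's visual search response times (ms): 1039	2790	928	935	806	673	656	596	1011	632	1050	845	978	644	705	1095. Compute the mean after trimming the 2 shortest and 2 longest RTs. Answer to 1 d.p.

855.8 ms

Sorted: 596, 632, 644, 656, 673, 705, 806, 845, 928, 935, 978, 1011, 1039, 1050, 1095, 2790
Drop lowest 2 (596, 632) and highest 2 (1095, 2790)
Remaining (n=12): Σ = 10270, mean = 10270/12 = 855.833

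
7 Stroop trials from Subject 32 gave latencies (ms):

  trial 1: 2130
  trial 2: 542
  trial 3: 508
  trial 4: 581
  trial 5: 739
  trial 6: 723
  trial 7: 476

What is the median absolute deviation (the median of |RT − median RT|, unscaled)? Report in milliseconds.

Sorted: 476, 508, 542, 581, 723, 739, 2130 → median = 581
|x − 581|: 1549, 39, 73, 0, 158, 142, 105
Sorted deviations: 0, 39, 73, 105, 142, 158, 1549 → MAD = 105

105 ms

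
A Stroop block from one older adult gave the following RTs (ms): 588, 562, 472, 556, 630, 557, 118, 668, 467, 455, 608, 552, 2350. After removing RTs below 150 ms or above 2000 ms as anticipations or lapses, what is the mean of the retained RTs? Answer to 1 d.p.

555.9 ms

Excluded: 118, 2350
Retained (n=11): Σ = 6115
Mean = 6115/11 = 555.9091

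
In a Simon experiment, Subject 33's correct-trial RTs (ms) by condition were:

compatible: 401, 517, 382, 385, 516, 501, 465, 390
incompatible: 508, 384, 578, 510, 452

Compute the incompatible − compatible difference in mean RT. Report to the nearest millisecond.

M(compatible) = 3557/8 = 444.625
M(incompatible) = 2432/5 = 486.400
Difference = 486.400 − 444.625 = 41.775 ms

42 ms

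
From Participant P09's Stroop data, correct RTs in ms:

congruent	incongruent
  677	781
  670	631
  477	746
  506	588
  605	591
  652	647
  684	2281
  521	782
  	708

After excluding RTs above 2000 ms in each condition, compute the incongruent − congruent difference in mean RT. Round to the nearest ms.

85 ms

incongruent: exclude 2281
M(congruent) = 4792/8 = 599.000
M(incongruent) = 5474/8 = 684.250
Difference = 684.250 − 599.000 = 85.250 ms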